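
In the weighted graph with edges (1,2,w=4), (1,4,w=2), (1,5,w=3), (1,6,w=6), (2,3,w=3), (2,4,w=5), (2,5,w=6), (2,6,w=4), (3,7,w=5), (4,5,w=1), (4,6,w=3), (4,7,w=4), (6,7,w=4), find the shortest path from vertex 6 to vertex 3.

Step 1: Build adjacency list with weights:
  1: 2(w=4), 4(w=2), 5(w=3), 6(w=6)
  2: 1(w=4), 3(w=3), 4(w=5), 5(w=6), 6(w=4)
  3: 2(w=3), 7(w=5)
  4: 1(w=2), 2(w=5), 5(w=1), 6(w=3), 7(w=4)
  5: 1(w=3), 2(w=6), 4(w=1)
  6: 1(w=6), 2(w=4), 4(w=3), 7(w=4)
  7: 3(w=5), 4(w=4), 6(w=4)

Step 2: Apply Dijkstra's algorithm from vertex 6:
  Visit vertex 6 (distance=0)
    Update dist[1] = 6
    Update dist[2] = 4
    Update dist[4] = 3
    Update dist[7] = 4
  Visit vertex 4 (distance=3)
    Update dist[1] = 5
    Update dist[5] = 4
  Visit vertex 2 (distance=4)
    Update dist[3] = 7
  Visit vertex 5 (distance=4)
  Visit vertex 7 (distance=4)
  Visit vertex 1 (distance=5)
  Visit vertex 3 (distance=7)

Step 3: Shortest path: 6 -> 2 -> 3
Total weight: 4 + 3 = 7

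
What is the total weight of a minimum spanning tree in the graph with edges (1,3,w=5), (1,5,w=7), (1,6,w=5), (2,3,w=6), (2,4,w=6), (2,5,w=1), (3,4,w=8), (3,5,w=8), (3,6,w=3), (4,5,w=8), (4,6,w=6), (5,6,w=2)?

Apply Kruskal's algorithm (sort edges by weight, add if no cycle):

Sorted edges by weight:
  (2,5) w=1
  (5,6) w=2
  (3,6) w=3
  (1,6) w=5
  (1,3) w=5
  (2,4) w=6
  (2,3) w=6
  (4,6) w=6
  (1,5) w=7
  (3,4) w=8
  (3,5) w=8
  (4,5) w=8

Add edge (2,5) w=1 -- no cycle. Running total: 1
Add edge (5,6) w=2 -- no cycle. Running total: 3
Add edge (3,6) w=3 -- no cycle. Running total: 6
Add edge (1,6) w=5 -- no cycle. Running total: 11
Skip edge (1,3) w=5 -- would create cycle
Add edge (2,4) w=6 -- no cycle. Running total: 17

MST edges: (2,5,w=1), (5,6,w=2), (3,6,w=3), (1,6,w=5), (2,4,w=6)
Total MST weight: 1 + 2 + 3 + 5 + 6 = 17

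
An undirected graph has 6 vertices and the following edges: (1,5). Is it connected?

Step 1: Build adjacency list from edges:
  1: 5
  2: (none)
  3: (none)
  4: (none)
  5: 1
  6: (none)

Step 2: Run BFS/DFS from vertex 1:
  Visited: {1, 5}
  Reached 2 of 6 vertices

Step 3: Only 2 of 6 vertices reached. Graph is disconnected.
Connected components: {1, 5}, {2}, {3}, {4}, {6}
Answer: No, the graph is not connected (5 components).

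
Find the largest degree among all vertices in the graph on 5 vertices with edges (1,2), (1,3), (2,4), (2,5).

Step 1: Count edges incident to each vertex:
  deg(1) = 2 (neighbors: 2, 3)
  deg(2) = 3 (neighbors: 1, 4, 5)
  deg(3) = 1 (neighbors: 1)
  deg(4) = 1 (neighbors: 2)
  deg(5) = 1 (neighbors: 2)

Step 2: Find maximum:
  max(2, 3, 1, 1, 1) = 3 (vertex 2)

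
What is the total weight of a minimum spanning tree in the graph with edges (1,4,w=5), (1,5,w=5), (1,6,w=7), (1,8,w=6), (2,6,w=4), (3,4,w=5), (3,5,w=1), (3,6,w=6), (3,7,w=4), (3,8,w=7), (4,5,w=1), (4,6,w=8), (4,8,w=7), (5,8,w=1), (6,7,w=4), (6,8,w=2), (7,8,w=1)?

Apply Kruskal's algorithm (sort edges by weight, add if no cycle):

Sorted edges by weight:
  (3,5) w=1
  (4,5) w=1
  (5,8) w=1
  (7,8) w=1
  (6,8) w=2
  (2,6) w=4
  (3,7) w=4
  (6,7) w=4
  (1,4) w=5
  (1,5) w=5
  (3,4) w=5
  (1,8) w=6
  (3,6) w=6
  (1,6) w=7
  (3,8) w=7
  (4,8) w=7
  (4,6) w=8

Add edge (3,5) w=1 -- no cycle. Running total: 1
Add edge (4,5) w=1 -- no cycle. Running total: 2
Add edge (5,8) w=1 -- no cycle. Running total: 3
Add edge (7,8) w=1 -- no cycle. Running total: 4
Add edge (6,8) w=2 -- no cycle. Running total: 6
Add edge (2,6) w=4 -- no cycle. Running total: 10
Skip edge (3,7) w=4 -- would create cycle
Skip edge (6,7) w=4 -- would create cycle
Add edge (1,4) w=5 -- no cycle. Running total: 15

MST edges: (3,5,w=1), (4,5,w=1), (5,8,w=1), (7,8,w=1), (6,8,w=2), (2,6,w=4), (1,4,w=5)
Total MST weight: 1 + 1 + 1 + 1 + 2 + 4 + 5 = 15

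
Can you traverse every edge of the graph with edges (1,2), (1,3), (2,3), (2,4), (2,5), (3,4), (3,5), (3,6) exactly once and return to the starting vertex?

Step 1: Find the degree of each vertex:
  deg(1) = 2
  deg(2) = 4
  deg(3) = 5
  deg(4) = 2
  deg(5) = 2
  deg(6) = 1

Step 2: Count vertices with odd degree:
  Odd-degree vertices: 3, 6 (2 total)

Step 3: Apply Euler's theorem:
  - Eulerian circuit exists iff graph is connected and all vertices have even degree
  - Eulerian path exists iff graph is connected and has 0 or 2 odd-degree vertices

Graph is connected with exactly 2 odd-degree vertices (3, 6).
Eulerian path exists (starting and ending at the odd-degree vertices), but no Eulerian circuit.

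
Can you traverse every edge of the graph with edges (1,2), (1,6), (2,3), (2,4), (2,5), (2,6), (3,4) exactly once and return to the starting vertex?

Step 1: Find the degree of each vertex:
  deg(1) = 2
  deg(2) = 5
  deg(3) = 2
  deg(4) = 2
  deg(5) = 1
  deg(6) = 2

Step 2: Count vertices with odd degree:
  Odd-degree vertices: 2, 5 (2 total)

Step 3: Apply Euler's theorem:
  - Eulerian circuit exists iff graph is connected and all vertices have even degree
  - Eulerian path exists iff graph is connected and has 0 or 2 odd-degree vertices

Graph is connected with exactly 2 odd-degree vertices (2, 5).
Eulerian path exists (starting and ending at the odd-degree vertices), but no Eulerian circuit.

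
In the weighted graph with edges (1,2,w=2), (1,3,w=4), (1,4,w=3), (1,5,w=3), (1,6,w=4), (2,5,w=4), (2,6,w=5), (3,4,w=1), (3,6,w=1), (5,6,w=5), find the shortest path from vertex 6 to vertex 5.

Step 1: Build adjacency list with weights:
  1: 2(w=2), 3(w=4), 4(w=3), 5(w=3), 6(w=4)
  2: 1(w=2), 5(w=4), 6(w=5)
  3: 1(w=4), 4(w=1), 6(w=1)
  4: 1(w=3), 3(w=1)
  5: 1(w=3), 2(w=4), 6(w=5)
  6: 1(w=4), 2(w=5), 3(w=1), 5(w=5)

Step 2: Apply Dijkstra's algorithm from vertex 6:
  Visit vertex 6 (distance=0)
    Update dist[1] = 4
    Update dist[2] = 5
    Update dist[3] = 1
    Update dist[5] = 5
  Visit vertex 3 (distance=1)
    Update dist[4] = 2
  Visit vertex 4 (distance=2)
  Visit vertex 1 (distance=4)
  Visit vertex 2 (distance=5)
  Visit vertex 5 (distance=5)

Step 3: Shortest path: 6 -> 5
Total weight: 5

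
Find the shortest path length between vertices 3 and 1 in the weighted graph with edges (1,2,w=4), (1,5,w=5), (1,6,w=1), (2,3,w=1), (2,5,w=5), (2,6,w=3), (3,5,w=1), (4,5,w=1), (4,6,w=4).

Step 1: Build adjacency list with weights:
  1: 2(w=4), 5(w=5), 6(w=1)
  2: 1(w=4), 3(w=1), 5(w=5), 6(w=3)
  3: 2(w=1), 5(w=1)
  4: 5(w=1), 6(w=4)
  5: 1(w=5), 2(w=5), 3(w=1), 4(w=1)
  6: 1(w=1), 2(w=3), 4(w=4)

Step 2: Apply Dijkstra's algorithm from vertex 3:
  Visit vertex 3 (distance=0)
    Update dist[2] = 1
    Update dist[5] = 1
  Visit vertex 2 (distance=1)
    Update dist[1] = 5
    Update dist[6] = 4
  Visit vertex 5 (distance=1)
    Update dist[4] = 2
  Visit vertex 4 (distance=2)
  Visit vertex 6 (distance=4)
  Visit vertex 1 (distance=5)

Step 3: Shortest path: 3 -> 2 -> 1
Total weight: 1 + 4 = 5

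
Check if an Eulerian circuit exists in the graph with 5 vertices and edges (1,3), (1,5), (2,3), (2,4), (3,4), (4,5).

Step 1: Find the degree of each vertex:
  deg(1) = 2
  deg(2) = 2
  deg(3) = 3
  deg(4) = 3
  deg(5) = 2

Step 2: Count vertices with odd degree:
  Odd-degree vertices: 3, 4 (2 total)

Step 3: Apply Euler's theorem:
  - Eulerian circuit exists iff graph is connected and all vertices have even degree
  - Eulerian path exists iff graph is connected and has 0 or 2 odd-degree vertices

Graph is connected with exactly 2 odd-degree vertices (3, 4).
Eulerian path exists (starting and ending at the odd-degree vertices), but no Eulerian circuit.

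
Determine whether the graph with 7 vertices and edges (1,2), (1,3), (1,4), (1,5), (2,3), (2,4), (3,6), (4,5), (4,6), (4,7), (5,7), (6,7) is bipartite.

Step 1: Attempt 2-coloring using BFS:
  Start at vertex 1, assign color 0
  Color vertex 2 with color 1 (neighbor of 1)
  Color vertex 3 with color 1 (neighbor of 1)
  Color vertex 4 with color 1 (neighbor of 1)
  Color vertex 5 with color 1 (neighbor of 1)

Step 2: Conflict found! Vertices 2 and 3 are adjacent but have the same color.
This means the graph contains an odd cycle.

The graph is NOT bipartite.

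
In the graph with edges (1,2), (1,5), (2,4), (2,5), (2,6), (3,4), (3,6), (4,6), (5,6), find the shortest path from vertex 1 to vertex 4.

Step 1: Build adjacency list:
  1: 2, 5
  2: 1, 4, 5, 6
  3: 4, 6
  4: 2, 3, 6
  5: 1, 2, 6
  6: 2, 3, 4, 5

Step 2: BFS from vertex 1 to find shortest path to 4:
  vertex 2 reached at distance 1
  vertex 5 reached at distance 1
  vertex 4 reached at distance 2

Step 3: Shortest path: 1 -> 2 -> 4
Path length: 2 edges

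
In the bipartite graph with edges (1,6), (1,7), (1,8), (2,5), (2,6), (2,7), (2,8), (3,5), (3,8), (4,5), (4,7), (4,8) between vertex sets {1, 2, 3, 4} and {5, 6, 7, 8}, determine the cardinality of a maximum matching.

Step 1: List the neighbors of each left vertex:
  1: 6, 7, 8
  2: 5, 6, 7, 8
  3: 5, 8
  4: 5, 7, 8

Step 2: Greedily match left vertices, then look for augmenting paths:
  Match 1 -- 6
  Match 2 -- 5
  Match 3 -- 8
  Match 4 -- 7
  No augmenting path remains.

Step 3: Verify this is maximum:
  Matching size 4 = min(|L|, |R|) = min(4, 4), which is an upper bound, so this matching is maximum.

Maximum matching: {(1,6), (2,5), (3,8), (4,7)}
Size: 4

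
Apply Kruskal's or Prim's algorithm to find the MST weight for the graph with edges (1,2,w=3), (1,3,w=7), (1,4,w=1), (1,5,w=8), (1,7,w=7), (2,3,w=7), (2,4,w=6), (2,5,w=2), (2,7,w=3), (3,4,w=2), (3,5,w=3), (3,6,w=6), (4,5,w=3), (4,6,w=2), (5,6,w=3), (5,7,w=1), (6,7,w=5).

Apply Kruskal's algorithm (sort edges by weight, add if no cycle):

Sorted edges by weight:
  (1,4) w=1
  (5,7) w=1
  (2,5) w=2
  (3,4) w=2
  (4,6) w=2
  (1,2) w=3
  (2,7) w=3
  (3,5) w=3
  (4,5) w=3
  (5,6) w=3
  (6,7) w=5
  (2,4) w=6
  (3,6) w=6
  (1,3) w=7
  (1,7) w=7
  (2,3) w=7
  (1,5) w=8

Add edge (1,4) w=1 -- no cycle. Running total: 1
Add edge (5,7) w=1 -- no cycle. Running total: 2
Add edge (2,5) w=2 -- no cycle. Running total: 4
Add edge (3,4) w=2 -- no cycle. Running total: 6
Add edge (4,6) w=2 -- no cycle. Running total: 8
Add edge (1,2) w=3 -- no cycle. Running total: 11

MST edges: (1,4,w=1), (5,7,w=1), (2,5,w=2), (3,4,w=2), (4,6,w=2), (1,2,w=3)
Total MST weight: 1 + 1 + 2 + 2 + 2 + 3 = 11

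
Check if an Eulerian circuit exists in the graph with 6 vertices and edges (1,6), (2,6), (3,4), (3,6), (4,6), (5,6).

Step 1: Find the degree of each vertex:
  deg(1) = 1
  deg(2) = 1
  deg(3) = 2
  deg(4) = 2
  deg(5) = 1
  deg(6) = 5

Step 2: Count vertices with odd degree:
  Odd-degree vertices: 1, 2, 5, 6 (4 total)

Step 3: Apply Euler's theorem:
  - Eulerian circuit exists iff graph is connected and all vertices have even degree
  - Eulerian path exists iff graph is connected and has 0 or 2 odd-degree vertices

Graph has 4 odd-degree vertices (need 0 or 2).
Neither Eulerian path nor Eulerian circuit exists.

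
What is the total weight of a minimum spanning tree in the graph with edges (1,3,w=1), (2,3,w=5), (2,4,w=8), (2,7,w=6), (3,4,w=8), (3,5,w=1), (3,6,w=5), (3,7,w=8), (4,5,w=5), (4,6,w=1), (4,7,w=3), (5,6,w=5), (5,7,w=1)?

Apply Kruskal's algorithm (sort edges by weight, add if no cycle):

Sorted edges by weight:
  (1,3) w=1
  (3,5) w=1
  (4,6) w=1
  (5,7) w=1
  (4,7) w=3
  (2,3) w=5
  (3,6) w=5
  (4,5) w=5
  (5,6) w=5
  (2,7) w=6
  (2,4) w=8
  (3,7) w=8
  (3,4) w=8

Add edge (1,3) w=1 -- no cycle. Running total: 1
Add edge (3,5) w=1 -- no cycle. Running total: 2
Add edge (4,6) w=1 -- no cycle. Running total: 3
Add edge (5,7) w=1 -- no cycle. Running total: 4
Add edge (4,7) w=3 -- no cycle. Running total: 7
Add edge (2,3) w=5 -- no cycle. Running total: 12

MST edges: (1,3,w=1), (3,5,w=1), (4,6,w=1), (5,7,w=1), (4,7,w=3), (2,3,w=5)
Total MST weight: 1 + 1 + 1 + 1 + 3 + 5 = 12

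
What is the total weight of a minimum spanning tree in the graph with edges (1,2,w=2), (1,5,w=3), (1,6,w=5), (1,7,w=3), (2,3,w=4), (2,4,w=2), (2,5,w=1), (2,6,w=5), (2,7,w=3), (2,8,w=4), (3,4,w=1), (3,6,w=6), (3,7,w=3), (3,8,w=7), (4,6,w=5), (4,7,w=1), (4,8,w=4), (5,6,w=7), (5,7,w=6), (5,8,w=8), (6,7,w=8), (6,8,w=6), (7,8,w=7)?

Apply Kruskal's algorithm (sort edges by weight, add if no cycle):

Sorted edges by weight:
  (2,5) w=1
  (3,4) w=1
  (4,7) w=1
  (1,2) w=2
  (2,4) w=2
  (1,7) w=3
  (1,5) w=3
  (2,7) w=3
  (3,7) w=3
  (2,3) w=4
  (2,8) w=4
  (4,8) w=4
  (1,6) w=5
  (2,6) w=5
  (4,6) w=5
  (3,6) w=6
  (5,7) w=6
  (6,8) w=6
  (3,8) w=7
  (5,6) w=7
  (7,8) w=7
  (5,8) w=8
  (6,7) w=8

Add edge (2,5) w=1 -- no cycle. Running total: 1
Add edge (3,4) w=1 -- no cycle. Running total: 2
Add edge (4,7) w=1 -- no cycle. Running total: 3
Add edge (1,2) w=2 -- no cycle. Running total: 5
Add edge (2,4) w=2 -- no cycle. Running total: 7
Skip edge (1,7) w=3 -- would create cycle
Skip edge (1,5) w=3 -- would create cycle
Skip edge (2,7) w=3 -- would create cycle
Skip edge (3,7) w=3 -- would create cycle
Skip edge (2,3) w=4 -- would create cycle
Add edge (2,8) w=4 -- no cycle. Running total: 11
Skip edge (4,8) w=4 -- would create cycle
Add edge (1,6) w=5 -- no cycle. Running total: 16

MST edges: (2,5,w=1), (3,4,w=1), (4,7,w=1), (1,2,w=2), (2,4,w=2), (2,8,w=4), (1,6,w=5)
Total MST weight: 1 + 1 + 1 + 2 + 2 + 4 + 5 = 16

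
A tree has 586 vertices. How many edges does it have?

A tree on n vertices always has exactly n - 1 edges.
For n = 586: edges = 586 - 1 = 585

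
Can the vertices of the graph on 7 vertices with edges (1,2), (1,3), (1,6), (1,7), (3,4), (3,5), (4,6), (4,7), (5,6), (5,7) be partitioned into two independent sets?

Step 1: Attempt 2-coloring using BFS:
  Start at vertex 1, assign color 0
  Color vertex 2 with color 1 (neighbor of 1)
  Color vertex 3 with color 1 (neighbor of 1)
  Color vertex 6 with color 1 (neighbor of 1)
  Color vertex 7 with color 1 (neighbor of 1)
  Color vertex 4 with color 0 (neighbor of 3)
  Color vertex 5 with color 0 (neighbor of 3)

Step 2: 2-coloring succeeded. No conflicts found.
  Set A (color 0): {1, 4, 5}
  Set B (color 1): {2, 3, 6, 7}

The graph is bipartite with partition {1, 4, 5}, {2, 3, 6, 7}.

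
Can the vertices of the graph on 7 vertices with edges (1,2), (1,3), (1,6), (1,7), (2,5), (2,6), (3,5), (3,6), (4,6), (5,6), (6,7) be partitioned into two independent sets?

Step 1: Attempt 2-coloring using BFS:
  Start at vertex 1, assign color 0
  Color vertex 2 with color 1 (neighbor of 1)
  Color vertex 3 with color 1 (neighbor of 1)
  Color vertex 6 with color 1 (neighbor of 1)
  Color vertex 7 with color 1 (neighbor of 1)
  Color vertex 5 with color 0 (neighbor of 2)

Step 2: Conflict found! Vertices 2 and 6 are adjacent but have the same color.
This means the graph contains an odd cycle.

The graph is NOT bipartite.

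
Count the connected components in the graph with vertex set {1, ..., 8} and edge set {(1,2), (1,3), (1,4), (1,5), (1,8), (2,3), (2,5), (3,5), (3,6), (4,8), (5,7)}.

Step 1: Build adjacency list from edges:
  1: 2, 3, 4, 5, 8
  2: 1, 3, 5
  3: 1, 2, 5, 6
  4: 1, 8
  5: 1, 2, 3, 7
  6: 3
  7: 5
  8: 1, 4

Step 2: Run BFS/DFS from vertex 1:
  Visited: {1, 2, 3, 4, 5, 8, 6, 7}
  Reached 8 of 8 vertices

Step 3: All 8 vertices reached from vertex 1, so the graph is connected.
Number of connected components: 1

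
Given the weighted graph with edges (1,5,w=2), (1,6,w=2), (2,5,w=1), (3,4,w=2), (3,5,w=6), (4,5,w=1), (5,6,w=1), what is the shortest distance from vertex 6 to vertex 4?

Step 1: Build adjacency list with weights:
  1: 5(w=2), 6(w=2)
  2: 5(w=1)
  3: 4(w=2), 5(w=6)
  4: 3(w=2), 5(w=1)
  5: 1(w=2), 2(w=1), 3(w=6), 4(w=1), 6(w=1)
  6: 1(w=2), 5(w=1)

Step 2: Apply Dijkstra's algorithm from vertex 6:
  Visit vertex 6 (distance=0)
    Update dist[1] = 2
    Update dist[5] = 1
  Visit vertex 5 (distance=1)
    Update dist[2] = 2
    Update dist[3] = 7
    Update dist[4] = 2
  Visit vertex 1 (distance=2)
  Visit vertex 2 (distance=2)
  Visit vertex 4 (distance=2)
    Update dist[3] = 4

Step 3: Shortest path: 6 -> 5 -> 4
Total weight: 1 + 1 = 2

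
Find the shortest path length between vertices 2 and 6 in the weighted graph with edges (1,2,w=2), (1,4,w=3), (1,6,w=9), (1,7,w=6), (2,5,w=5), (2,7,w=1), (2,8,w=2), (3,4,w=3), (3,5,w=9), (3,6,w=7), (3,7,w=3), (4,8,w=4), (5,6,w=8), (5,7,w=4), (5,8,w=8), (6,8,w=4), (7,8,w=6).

Step 1: Build adjacency list with weights:
  1: 2(w=2), 4(w=3), 6(w=9), 7(w=6)
  2: 1(w=2), 5(w=5), 7(w=1), 8(w=2)
  3: 4(w=3), 5(w=9), 6(w=7), 7(w=3)
  4: 1(w=3), 3(w=3), 8(w=4)
  5: 2(w=5), 3(w=9), 6(w=8), 7(w=4), 8(w=8)
  6: 1(w=9), 3(w=7), 5(w=8), 8(w=4)
  7: 1(w=6), 2(w=1), 3(w=3), 5(w=4), 8(w=6)
  8: 2(w=2), 4(w=4), 5(w=8), 6(w=4), 7(w=6)

Step 2: Apply Dijkstra's algorithm from vertex 2:
  Visit vertex 2 (distance=0)
    Update dist[1] = 2
    Update dist[5] = 5
    Update dist[7] = 1
    Update dist[8] = 2
  Visit vertex 7 (distance=1)
    Update dist[3] = 4
  Visit vertex 1 (distance=2)
    Update dist[4] = 5
    Update dist[6] = 11
  Visit vertex 8 (distance=2)
    Update dist[6] = 6
  Visit vertex 3 (distance=4)
  Visit vertex 4 (distance=5)
  Visit vertex 5 (distance=5)
  Visit vertex 6 (distance=6)

Step 3: Shortest path: 2 -> 8 -> 6
Total weight: 2 + 4 = 6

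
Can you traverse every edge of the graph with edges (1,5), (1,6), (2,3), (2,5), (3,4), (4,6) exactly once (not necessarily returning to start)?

Step 1: Find the degree of each vertex:
  deg(1) = 2
  deg(2) = 2
  deg(3) = 2
  deg(4) = 2
  deg(5) = 2
  deg(6) = 2

Step 2: Count vertices with odd degree:
  All vertices have even degree (0 odd-degree vertices)

Step 3: Apply Euler's theorem:
  - Eulerian circuit exists iff graph is connected and all vertices have even degree
  - Eulerian path exists iff graph is connected and has 0 or 2 odd-degree vertices

Graph is connected with 0 odd-degree vertices.
Both Eulerian circuit and Eulerian path exist.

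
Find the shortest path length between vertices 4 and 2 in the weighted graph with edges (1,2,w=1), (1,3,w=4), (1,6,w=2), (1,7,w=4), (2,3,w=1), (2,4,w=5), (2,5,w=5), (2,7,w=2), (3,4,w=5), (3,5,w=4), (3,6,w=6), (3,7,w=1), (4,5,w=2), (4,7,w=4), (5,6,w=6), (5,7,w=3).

Step 1: Build adjacency list with weights:
  1: 2(w=1), 3(w=4), 6(w=2), 7(w=4)
  2: 1(w=1), 3(w=1), 4(w=5), 5(w=5), 7(w=2)
  3: 1(w=4), 2(w=1), 4(w=5), 5(w=4), 6(w=6), 7(w=1)
  4: 2(w=5), 3(w=5), 5(w=2), 7(w=4)
  5: 2(w=5), 3(w=4), 4(w=2), 6(w=6), 7(w=3)
  6: 1(w=2), 3(w=6), 5(w=6)
  7: 1(w=4), 2(w=2), 3(w=1), 4(w=4), 5(w=3)

Step 2: Apply Dijkstra's algorithm from vertex 4:
  Visit vertex 4 (distance=0)
    Update dist[2] = 5
    Update dist[3] = 5
    Update dist[5] = 2
    Update dist[7] = 4
  Visit vertex 5 (distance=2)
    Update dist[6] = 8
  Visit vertex 7 (distance=4)
    Update dist[1] = 8
  Visit vertex 2 (distance=5)
    Update dist[1] = 6

Step 3: Shortest path: 4 -> 2
Total weight: 5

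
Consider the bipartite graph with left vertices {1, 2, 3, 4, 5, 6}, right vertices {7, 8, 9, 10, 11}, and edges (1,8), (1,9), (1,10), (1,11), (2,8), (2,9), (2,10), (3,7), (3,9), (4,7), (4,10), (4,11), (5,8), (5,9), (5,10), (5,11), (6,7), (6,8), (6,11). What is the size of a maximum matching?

Step 1: List the neighbors of each left vertex:
  1: 8, 9, 10, 11
  2: 8, 9, 10
  3: 7, 9
  4: 7, 10, 11
  5: 8, 9, 10, 11
  6: 7, 8, 11

Step 2: Greedily match left vertices, then look for augmenting paths:
  Match 1 -- 8
  Match 2 -- 9
  Match 3 -- 7
  Match 4 -- 10
  Match 5 -- 11
  No augmenting path remains.

Step 3: Verify this is maximum:
  Matching size 5 = min(|L|, |R|) = min(6, 5), which is an upper bound, so this matching is maximum.

Maximum matching: {(1,8), (2,9), (3,7), (4,10), (5,11)}
Size: 5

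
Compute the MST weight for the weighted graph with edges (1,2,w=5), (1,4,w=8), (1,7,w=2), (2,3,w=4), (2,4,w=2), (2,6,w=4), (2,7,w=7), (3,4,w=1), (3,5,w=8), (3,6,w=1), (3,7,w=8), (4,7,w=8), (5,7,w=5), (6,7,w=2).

Apply Kruskal's algorithm (sort edges by weight, add if no cycle):

Sorted edges by weight:
  (3,6) w=1
  (3,4) w=1
  (1,7) w=2
  (2,4) w=2
  (6,7) w=2
  (2,6) w=4
  (2,3) w=4
  (1,2) w=5
  (5,7) w=5
  (2,7) w=7
  (1,4) w=8
  (3,5) w=8
  (3,7) w=8
  (4,7) w=8

Add edge (3,6) w=1 -- no cycle. Running total: 1
Add edge (3,4) w=1 -- no cycle. Running total: 2
Add edge (1,7) w=2 -- no cycle. Running total: 4
Add edge (2,4) w=2 -- no cycle. Running total: 6
Add edge (6,7) w=2 -- no cycle. Running total: 8
Skip edge (2,6) w=4 -- would create cycle
Skip edge (2,3) w=4 -- would create cycle
Skip edge (1,2) w=5 -- would create cycle
Add edge (5,7) w=5 -- no cycle. Running total: 13

MST edges: (3,6,w=1), (3,4,w=1), (1,7,w=2), (2,4,w=2), (6,7,w=2), (5,7,w=5)
Total MST weight: 1 + 1 + 2 + 2 + 2 + 5 = 13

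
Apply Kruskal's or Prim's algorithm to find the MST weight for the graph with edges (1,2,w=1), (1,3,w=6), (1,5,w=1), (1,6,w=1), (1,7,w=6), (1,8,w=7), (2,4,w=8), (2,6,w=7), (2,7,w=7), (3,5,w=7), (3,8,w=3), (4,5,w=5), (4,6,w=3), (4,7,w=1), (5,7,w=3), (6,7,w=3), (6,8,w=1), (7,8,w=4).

Apply Kruskal's algorithm (sort edges by weight, add if no cycle):

Sorted edges by weight:
  (1,6) w=1
  (1,2) w=1
  (1,5) w=1
  (4,7) w=1
  (6,8) w=1
  (3,8) w=3
  (4,6) w=3
  (5,7) w=3
  (6,7) w=3
  (7,8) w=4
  (4,5) w=5
  (1,3) w=6
  (1,7) w=6
  (1,8) w=7
  (2,7) w=7
  (2,6) w=7
  (3,5) w=7
  (2,4) w=8

Add edge (1,6) w=1 -- no cycle. Running total: 1
Add edge (1,2) w=1 -- no cycle. Running total: 2
Add edge (1,5) w=1 -- no cycle. Running total: 3
Add edge (4,7) w=1 -- no cycle. Running total: 4
Add edge (6,8) w=1 -- no cycle. Running total: 5
Add edge (3,8) w=3 -- no cycle. Running total: 8
Add edge (4,6) w=3 -- no cycle. Running total: 11

MST edges: (1,6,w=1), (1,2,w=1), (1,5,w=1), (4,7,w=1), (6,8,w=1), (3,8,w=3), (4,6,w=3)
Total MST weight: 1 + 1 + 1 + 1 + 1 + 3 + 3 = 11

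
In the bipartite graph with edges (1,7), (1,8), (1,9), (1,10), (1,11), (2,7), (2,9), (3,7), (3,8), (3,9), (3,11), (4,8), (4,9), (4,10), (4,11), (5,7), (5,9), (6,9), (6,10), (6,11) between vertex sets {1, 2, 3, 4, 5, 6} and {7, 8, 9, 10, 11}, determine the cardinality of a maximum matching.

Step 1: List the neighbors of each left vertex:
  1: 7, 8, 9, 10, 11
  2: 7, 9
  3: 7, 8, 9, 11
  4: 8, 9, 10, 11
  5: 7, 9
  6: 9, 10, 11

Step 2: Greedily match left vertices, then look for augmenting paths:
  Match 1 -- 7
  Match 2 -- 9
  Match 3 -- 8
  Match 4 -- 10
  Match 6 -- 11
  No augmenting path remains.

Step 3: Verify this is maximum:
  Matching size 5 = min(|L|, |R|) = min(6, 5), which is an upper bound, so this matching is maximum.

Maximum matching: {(1,7), (2,9), (3,8), (4,10), (6,11)}
Size: 5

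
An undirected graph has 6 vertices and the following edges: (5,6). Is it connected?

Step 1: Build adjacency list from edges:
  1: (none)
  2: (none)
  3: (none)
  4: (none)
  5: 6
  6: 5

Step 2: Run BFS/DFS from vertex 1:
  Visited: {1}
  Reached 1 of 6 vertices

Step 3: Only 1 of 6 vertices reached. Graph is disconnected.
Connected components: {1}, {2}, {3}, {4}, {5, 6}
Answer: No, the graph is not connected (5 components).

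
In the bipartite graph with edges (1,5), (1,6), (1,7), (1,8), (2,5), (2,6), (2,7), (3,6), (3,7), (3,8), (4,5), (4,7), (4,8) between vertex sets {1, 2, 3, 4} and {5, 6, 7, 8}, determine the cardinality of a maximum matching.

Step 1: List the neighbors of each left vertex:
  1: 5, 6, 7, 8
  2: 5, 6, 7
  3: 6, 7, 8
  4: 5, 7, 8

Step 2: Greedily match left vertices, then look for augmenting paths:
  Match 1 -- 5
  Match 2 -- 6
  Match 3 -- 7
  Match 4 -- 8
  No augmenting path remains.

Step 3: Verify this is maximum:
  Matching size 4 = min(|L|, |R|) = min(4, 4), which is an upper bound, so this matching is maximum.

Maximum matching: {(1,5), (2,6), (3,7), (4,8)}
Size: 4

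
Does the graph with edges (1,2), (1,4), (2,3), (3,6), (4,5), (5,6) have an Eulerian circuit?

Step 1: Find the degree of each vertex:
  deg(1) = 2
  deg(2) = 2
  deg(3) = 2
  deg(4) = 2
  deg(5) = 2
  deg(6) = 2

Step 2: Count vertices with odd degree:
  All vertices have even degree (0 odd-degree vertices)

Step 3: Apply Euler's theorem:
  - Eulerian circuit exists iff graph is connected and all vertices have even degree
  - Eulerian path exists iff graph is connected and has 0 or 2 odd-degree vertices

Graph is connected with 0 odd-degree vertices.
Both Eulerian circuit and Eulerian path exist.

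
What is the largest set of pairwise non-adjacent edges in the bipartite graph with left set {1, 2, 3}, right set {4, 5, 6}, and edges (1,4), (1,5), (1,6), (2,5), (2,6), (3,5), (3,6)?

Step 1: List the neighbors of each left vertex:
  1: 4, 5, 6
  2: 5, 6
  3: 5, 6

Step 2: Greedily match left vertices, then look for augmenting paths:
  Match 1 -- 4
  Match 2 -- 5
  Match 3 -- 6
  No augmenting path remains.

Step 3: Verify this is maximum:
  Matching size 3 = min(|L|, |R|) = min(3, 3), which is an upper bound, so this matching is maximum.

Maximum matching: {(1,4), (2,5), (3,6)}
Size: 3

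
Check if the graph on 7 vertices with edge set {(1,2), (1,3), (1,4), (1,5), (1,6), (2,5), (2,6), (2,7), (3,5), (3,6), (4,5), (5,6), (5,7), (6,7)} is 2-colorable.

Step 1: Attempt 2-coloring using BFS:
  Start at vertex 1, assign color 0
  Color vertex 2 with color 1 (neighbor of 1)
  Color vertex 3 with color 1 (neighbor of 1)
  Color vertex 4 with color 1 (neighbor of 1)
  Color vertex 5 with color 1 (neighbor of 1)
  Color vertex 6 with color 1 (neighbor of 1)

Step 2: Conflict found! Vertices 2 and 5 are adjacent but have the same color.
This means the graph contains an odd cycle.

The graph is NOT bipartite.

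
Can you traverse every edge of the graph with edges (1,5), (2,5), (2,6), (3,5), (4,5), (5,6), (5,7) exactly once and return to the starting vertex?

Step 1: Find the degree of each vertex:
  deg(1) = 1
  deg(2) = 2
  deg(3) = 1
  deg(4) = 1
  deg(5) = 6
  deg(6) = 2
  deg(7) = 1

Step 2: Count vertices with odd degree:
  Odd-degree vertices: 1, 3, 4, 7 (4 total)

Step 3: Apply Euler's theorem:
  - Eulerian circuit exists iff graph is connected and all vertices have even degree
  - Eulerian path exists iff graph is connected and has 0 or 2 odd-degree vertices

Graph has 4 odd-degree vertices (need 0 or 2).
Neither Eulerian path nor Eulerian circuit exists.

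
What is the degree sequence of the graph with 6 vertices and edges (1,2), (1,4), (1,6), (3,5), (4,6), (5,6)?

Step 1: Count edges incident to each vertex:
  deg(1) = 3 (neighbors: 2, 4, 6)
  deg(2) = 1 (neighbors: 1)
  deg(3) = 1 (neighbors: 5)
  deg(4) = 2 (neighbors: 1, 6)
  deg(5) = 2 (neighbors: 3, 6)
  deg(6) = 3 (neighbors: 1, 4, 5)

Step 2: Sort degrees in non-increasing order:
  Degrees: [3, 1, 1, 2, 2, 3] -> sorted: [3, 3, 2, 2, 1, 1]

Degree sequence: [3, 3, 2, 2, 1, 1]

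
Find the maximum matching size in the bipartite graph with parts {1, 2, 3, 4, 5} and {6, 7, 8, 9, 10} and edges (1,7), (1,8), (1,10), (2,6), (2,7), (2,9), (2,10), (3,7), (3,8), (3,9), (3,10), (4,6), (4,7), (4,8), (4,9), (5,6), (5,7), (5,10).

Step 1: List the neighbors of each left vertex:
  1: 7, 8, 10
  2: 6, 7, 9, 10
  3: 7, 8, 9, 10
  4: 6, 7, 8, 9
  5: 6, 7, 10

Step 2: Greedily match left vertices, then look for augmenting paths:
  Match 1 -- 7
  Match 2 -- 6
  Match 3 -- 8
  Match 4 -- 9
  Match 5 -- 10
  No augmenting path remains.

Step 3: Verify this is maximum:
  Matching size 5 = min(|L|, |R|) = min(5, 5), which is an upper bound, so this matching is maximum.

Maximum matching: {(1,7), (2,6), (3,8), (4,9), (5,10)}
Size: 5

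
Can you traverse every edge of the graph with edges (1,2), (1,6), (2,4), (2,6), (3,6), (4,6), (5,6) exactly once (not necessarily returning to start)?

Step 1: Find the degree of each vertex:
  deg(1) = 2
  deg(2) = 3
  deg(3) = 1
  deg(4) = 2
  deg(5) = 1
  deg(6) = 5

Step 2: Count vertices with odd degree:
  Odd-degree vertices: 2, 3, 5, 6 (4 total)

Step 3: Apply Euler's theorem:
  - Eulerian circuit exists iff graph is connected and all vertices have even degree
  - Eulerian path exists iff graph is connected and has 0 or 2 odd-degree vertices

Graph has 4 odd-degree vertices (need 0 or 2).
Neither Eulerian path nor Eulerian circuit exists.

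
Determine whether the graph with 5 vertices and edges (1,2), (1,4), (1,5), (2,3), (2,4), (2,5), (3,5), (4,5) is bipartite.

Step 1: Attempt 2-coloring using BFS:
  Start at vertex 1, assign color 0
  Color vertex 2 with color 1 (neighbor of 1)
  Color vertex 4 with color 1 (neighbor of 1)
  Color vertex 5 with color 1 (neighbor of 1)
  Color vertex 3 with color 0 (neighbor of 2)

Step 2: Conflict found! Vertices 2 and 4 are adjacent but have the same color.
This means the graph contains an odd cycle.

The graph is NOT bipartite.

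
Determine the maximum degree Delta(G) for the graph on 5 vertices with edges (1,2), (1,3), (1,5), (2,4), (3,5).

Step 1: Count edges incident to each vertex:
  deg(1) = 3 (neighbors: 2, 3, 5)
  deg(2) = 2 (neighbors: 1, 4)
  deg(3) = 2 (neighbors: 1, 5)
  deg(4) = 1 (neighbors: 2)
  deg(5) = 2 (neighbors: 1, 3)

Step 2: Find maximum:
  max(3, 2, 2, 1, 2) = 3 (vertex 1)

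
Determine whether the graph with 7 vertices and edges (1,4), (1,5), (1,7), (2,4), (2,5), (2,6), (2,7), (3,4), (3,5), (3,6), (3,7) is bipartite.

Step 1: Attempt 2-coloring using BFS:
  Start at vertex 1, assign color 0
  Color vertex 4 with color 1 (neighbor of 1)
  Color vertex 5 with color 1 (neighbor of 1)
  Color vertex 7 with color 1 (neighbor of 1)
  Color vertex 2 with color 0 (neighbor of 4)
  Color vertex 3 with color 0 (neighbor of 4)
  Color vertex 6 with color 1 (neighbor of 2)

Step 2: 2-coloring succeeded. No conflicts found.
  Set A (color 0): {1, 2, 3}
  Set B (color 1): {4, 5, 6, 7}

The graph is bipartite with partition {1, 2, 3}, {4, 5, 6, 7}.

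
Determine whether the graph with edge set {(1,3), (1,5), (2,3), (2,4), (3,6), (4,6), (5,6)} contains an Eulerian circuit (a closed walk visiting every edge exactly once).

Step 1: Find the degree of each vertex:
  deg(1) = 2
  deg(2) = 2
  deg(3) = 3
  deg(4) = 2
  deg(5) = 2
  deg(6) = 3

Step 2: Count vertices with odd degree:
  Odd-degree vertices: 3, 6 (2 total)

Step 3: Apply Euler's theorem:
  - Eulerian circuit exists iff graph is connected and all vertices have even degree
  - Eulerian path exists iff graph is connected and has 0 or 2 odd-degree vertices

Graph is connected with exactly 2 odd-degree vertices (3, 6).
Eulerian path exists (starting and ending at the odd-degree vertices), but no Eulerian circuit.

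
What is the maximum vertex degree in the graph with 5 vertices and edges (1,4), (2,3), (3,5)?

Step 1: Count edges incident to each vertex:
  deg(1) = 1 (neighbors: 4)
  deg(2) = 1 (neighbors: 3)
  deg(3) = 2 (neighbors: 2, 5)
  deg(4) = 1 (neighbors: 1)
  deg(5) = 1 (neighbors: 3)

Step 2: Find maximum:
  max(1, 1, 2, 1, 1) = 2 (vertex 3)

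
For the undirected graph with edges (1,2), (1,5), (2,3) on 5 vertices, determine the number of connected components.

Step 1: Build adjacency list from edges:
  1: 2, 5
  2: 1, 3
  3: 2
  4: (none)
  5: 1

Step 2: Run BFS/DFS from vertex 1:
  Visited: {1, 2, 5, 3}
  Reached 4 of 5 vertices

Step 3: Only 4 of 5 vertices reached. Graph is disconnected.
Connected components: {1, 2, 3, 5}, {4}
Number of connected components: 2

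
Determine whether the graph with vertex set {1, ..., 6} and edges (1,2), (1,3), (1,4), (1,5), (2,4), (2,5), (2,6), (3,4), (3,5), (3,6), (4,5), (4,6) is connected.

Step 1: Build adjacency list from edges:
  1: 2, 3, 4, 5
  2: 1, 4, 5, 6
  3: 1, 4, 5, 6
  4: 1, 2, 3, 5, 6
  5: 1, 2, 3, 4
  6: 2, 3, 4

Step 2: Run BFS/DFS from vertex 1:
  Visited: {1, 2, 3, 4, 5, 6}
  Reached 6 of 6 vertices

Step 3: All 6 vertices reached from vertex 1, so the graph is connected.
Answer: Yes, the graph is connected.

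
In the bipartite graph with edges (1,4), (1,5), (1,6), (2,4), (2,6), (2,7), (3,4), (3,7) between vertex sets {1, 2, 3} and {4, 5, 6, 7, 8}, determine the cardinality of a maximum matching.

Step 1: List the neighbors of each left vertex:
  1: 4, 5, 6
  2: 4, 6, 7
  3: 4, 7

Step 2: Greedily match left vertices, then look for augmenting paths:
  Match 1 -- 4
  Match 2 -- 6
  Match 3 -- 7
  No augmenting path remains.

Step 3: Verify this is maximum:
  Matching size 3 = min(|L|, |R|) = min(3, 5), which is an upper bound, so this matching is maximum.

Maximum matching: {(1,4), (2,6), (3,7)}
Size: 3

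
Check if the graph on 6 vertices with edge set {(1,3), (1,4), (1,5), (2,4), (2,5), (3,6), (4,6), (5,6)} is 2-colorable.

Step 1: Attempt 2-coloring using BFS:
  Start at vertex 1, assign color 0
  Color vertex 3 with color 1 (neighbor of 1)
  Color vertex 4 with color 1 (neighbor of 1)
  Color vertex 5 with color 1 (neighbor of 1)
  Color vertex 6 with color 0 (neighbor of 3)
  Color vertex 2 with color 0 (neighbor of 4)

Step 2: 2-coloring succeeded. No conflicts found.
  Set A (color 0): {1, 2, 6}
  Set B (color 1): {3, 4, 5}

The graph is bipartite with partition {1, 2, 6}, {3, 4, 5}.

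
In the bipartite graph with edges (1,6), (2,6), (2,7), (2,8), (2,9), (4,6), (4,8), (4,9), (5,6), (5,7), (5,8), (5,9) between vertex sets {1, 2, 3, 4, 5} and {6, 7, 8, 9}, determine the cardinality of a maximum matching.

Step 1: List the neighbors of each left vertex:
  1: 6
  2: 6, 7, 8, 9
  3: (none)
  4: 6, 8, 9
  5: 6, 7, 8, 9

Step 2: Greedily match left vertices, then look for augmenting paths:
  Match 1 -- 6
  Match 2 -- 7
  Match 4 -- 8
  Match 5 -- 9
  No augmenting path remains.

Step 3: Verify this is maximum:
  Matching size 4 = min(|L|, |R|) = min(5, 4), which is an upper bound, so this matching is maximum.

Maximum matching: {(1,6), (2,7), (4,8), (5,9)}
Size: 4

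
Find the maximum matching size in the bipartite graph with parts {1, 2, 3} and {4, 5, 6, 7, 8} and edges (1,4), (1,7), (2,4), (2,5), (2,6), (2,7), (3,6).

Step 1: List the neighbors of each left vertex:
  1: 4, 7
  2: 4, 5, 6, 7
  3: 6

Step 2: Greedily match left vertices, then look for augmenting paths:
  Match 1 -- 4
  Match 2 -- 5
  Match 3 -- 6
  No augmenting path remains.

Step 3: Verify this is maximum:
  Matching size 3 = min(|L|, |R|) = min(3, 5), which is an upper bound, so this matching is maximum.

Maximum matching: {(1,4), (2,5), (3,6)}
Size: 3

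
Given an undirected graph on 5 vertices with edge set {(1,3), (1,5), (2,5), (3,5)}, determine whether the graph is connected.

Step 1: Build adjacency list from edges:
  1: 3, 5
  2: 5
  3: 1, 5
  4: (none)
  5: 1, 2, 3

Step 2: Run BFS/DFS from vertex 1:
  Visited: {1, 3, 5, 2}
  Reached 4 of 5 vertices

Step 3: Only 4 of 5 vertices reached. Graph is disconnected.
Connected components: {1, 2, 3, 5}, {4}
Answer: No, the graph is not connected (2 components).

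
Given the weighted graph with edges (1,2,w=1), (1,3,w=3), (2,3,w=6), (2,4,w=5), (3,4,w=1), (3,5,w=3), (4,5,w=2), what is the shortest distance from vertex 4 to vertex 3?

Step 1: Build adjacency list with weights:
  1: 2(w=1), 3(w=3)
  2: 1(w=1), 3(w=6), 4(w=5)
  3: 1(w=3), 2(w=6), 4(w=1), 5(w=3)
  4: 2(w=5), 3(w=1), 5(w=2)
  5: 3(w=3), 4(w=2)

Step 2: Apply Dijkstra's algorithm from vertex 4:
  Visit vertex 4 (distance=0)
    Update dist[2] = 5
    Update dist[3] = 1
    Update dist[5] = 2
  Visit vertex 3 (distance=1)
    Update dist[1] = 4

Step 3: Shortest path: 4 -> 3
Total weight: 1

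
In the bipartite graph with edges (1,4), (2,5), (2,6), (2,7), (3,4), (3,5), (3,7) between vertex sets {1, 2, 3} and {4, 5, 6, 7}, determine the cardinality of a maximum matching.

Step 1: List the neighbors of each left vertex:
  1: 4
  2: 5, 6, 7
  3: 4, 5, 7

Step 2: Greedily match left vertices, then look for augmenting paths:
  Match 1 -- 4
  Match 2 -- 5
  Match 3 -- 7
  No augmenting path remains.

Step 3: Verify this is maximum:
  Matching size 3 = min(|L|, |R|) = min(3, 4), which is an upper bound, so this matching is maximum.

Maximum matching: {(1,4), (2,5), (3,7)}
Size: 3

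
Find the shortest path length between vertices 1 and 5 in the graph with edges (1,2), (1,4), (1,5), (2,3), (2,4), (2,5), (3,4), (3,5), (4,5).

Step 1: Build adjacency list:
  1: 2, 4, 5
  2: 1, 3, 4, 5
  3: 2, 4, 5
  4: 1, 2, 3, 5
  5: 1, 2, 3, 4

Step 2: BFS from vertex 1 to find shortest path to 5:
  vertex 2 reached at distance 1
  vertex 4 reached at distance 1
  vertex 5 reached at distance 1

Step 3: Shortest path: 1 -> 5
Path length: 1 edge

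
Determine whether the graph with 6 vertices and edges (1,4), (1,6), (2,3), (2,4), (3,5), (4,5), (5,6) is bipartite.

Step 1: Attempt 2-coloring using BFS:
  Start at vertex 1, assign color 0
  Color vertex 4 with color 1 (neighbor of 1)
  Color vertex 6 with color 1 (neighbor of 1)
  Color vertex 2 with color 0 (neighbor of 4)
  Color vertex 5 with color 0 (neighbor of 4)
  Color vertex 3 with color 1 (neighbor of 2)

Step 2: 2-coloring succeeded. No conflicts found.
  Set A (color 0): {1, 2, 5}
  Set B (color 1): {3, 4, 6}

The graph is bipartite with partition {1, 2, 5}, {3, 4, 6}.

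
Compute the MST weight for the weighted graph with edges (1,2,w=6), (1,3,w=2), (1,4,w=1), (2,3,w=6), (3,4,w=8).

Apply Kruskal's algorithm (sort edges by weight, add if no cycle):

Sorted edges by weight:
  (1,4) w=1
  (1,3) w=2
  (1,2) w=6
  (2,3) w=6
  (3,4) w=8

Add edge (1,4) w=1 -- no cycle. Running total: 1
Add edge (1,3) w=2 -- no cycle. Running total: 3
Add edge (1,2) w=6 -- no cycle. Running total: 9

MST edges: (1,4,w=1), (1,3,w=2), (1,2,w=6)
Total MST weight: 1 + 2 + 6 = 9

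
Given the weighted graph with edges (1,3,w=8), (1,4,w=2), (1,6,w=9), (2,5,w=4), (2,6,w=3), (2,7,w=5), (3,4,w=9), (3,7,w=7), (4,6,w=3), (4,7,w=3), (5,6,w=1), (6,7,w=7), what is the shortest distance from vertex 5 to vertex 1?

Step 1: Build adjacency list with weights:
  1: 3(w=8), 4(w=2), 6(w=9)
  2: 5(w=4), 6(w=3), 7(w=5)
  3: 1(w=8), 4(w=9), 7(w=7)
  4: 1(w=2), 3(w=9), 6(w=3), 7(w=3)
  5: 2(w=4), 6(w=1)
  6: 1(w=9), 2(w=3), 4(w=3), 5(w=1), 7(w=7)
  7: 2(w=5), 3(w=7), 4(w=3), 6(w=7)

Step 2: Apply Dijkstra's algorithm from vertex 5:
  Visit vertex 5 (distance=0)
    Update dist[2] = 4
    Update dist[6] = 1
  Visit vertex 6 (distance=1)
    Update dist[1] = 10
    Update dist[4] = 4
    Update dist[7] = 8
  Visit vertex 2 (distance=4)
  Visit vertex 4 (distance=4)
    Update dist[1] = 6
    Update dist[3] = 13
    Update dist[7] = 7
  Visit vertex 1 (distance=6)

Step 3: Shortest path: 5 -> 6 -> 4 -> 1
Total weight: 1 + 3 + 2 = 6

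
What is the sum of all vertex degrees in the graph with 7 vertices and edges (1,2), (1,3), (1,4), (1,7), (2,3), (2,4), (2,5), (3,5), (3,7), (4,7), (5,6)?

Step 1: Count edges incident to each vertex:
  deg(1) = 4 (neighbors: 2, 3, 4, 7)
  deg(2) = 4 (neighbors: 1, 3, 4, 5)
  deg(3) = 4 (neighbors: 1, 2, 5, 7)
  deg(4) = 3 (neighbors: 1, 2, 7)
  deg(5) = 3 (neighbors: 2, 3, 6)
  deg(6) = 1 (neighbors: 5)
  deg(7) = 3 (neighbors: 1, 3, 4)

Step 2: Sum all degrees:
  4 + 4 + 4 + 3 + 3 + 1 + 3 = 22

Verification: sum of degrees = 2 * |E| = 2 * 11 = 22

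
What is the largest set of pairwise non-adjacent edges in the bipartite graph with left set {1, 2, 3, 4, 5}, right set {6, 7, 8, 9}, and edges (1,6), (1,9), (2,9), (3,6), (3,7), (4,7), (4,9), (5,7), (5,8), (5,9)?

Step 1: List the neighbors of each left vertex:
  1: 6, 9
  2: 9
  3: 6, 7
  4: 7, 9
  5: 7, 8, 9

Step 2: Greedily match left vertices, then look for augmenting paths:
  Match 1 -- 6
  Match 2 -- 9
  Match 3 -- 7
  Match 5 -- 8
  No augmenting path remains.

Step 3: Verify this is maximum:
  Matching size 4 = min(|L|, |R|) = min(5, 4), which is an upper bound, so this matching is maximum.

Maximum matching: {(1,6), (2,9), (3,7), (5,8)}
Size: 4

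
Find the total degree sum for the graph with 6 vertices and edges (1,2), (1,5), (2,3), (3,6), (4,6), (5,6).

Step 1: Count edges incident to each vertex:
  deg(1) = 2 (neighbors: 2, 5)
  deg(2) = 2 (neighbors: 1, 3)
  deg(3) = 2 (neighbors: 2, 6)
  deg(4) = 1 (neighbors: 6)
  deg(5) = 2 (neighbors: 1, 6)
  deg(6) = 3 (neighbors: 3, 4, 5)

Step 2: Sum all degrees:
  2 + 2 + 2 + 1 + 2 + 3 = 12

Verification: sum of degrees = 2 * |E| = 2 * 6 = 12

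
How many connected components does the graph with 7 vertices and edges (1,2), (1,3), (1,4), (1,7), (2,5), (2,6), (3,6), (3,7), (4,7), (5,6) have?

Step 1: Build adjacency list from edges:
  1: 2, 3, 4, 7
  2: 1, 5, 6
  3: 1, 6, 7
  4: 1, 7
  5: 2, 6
  6: 2, 3, 5
  7: 1, 3, 4

Step 2: Run BFS/DFS from vertex 1:
  Visited: {1, 2, 3, 4, 7, 5, 6}
  Reached 7 of 7 vertices

Step 3: All 7 vertices reached from vertex 1, so the graph is connected.
Number of connected components: 1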